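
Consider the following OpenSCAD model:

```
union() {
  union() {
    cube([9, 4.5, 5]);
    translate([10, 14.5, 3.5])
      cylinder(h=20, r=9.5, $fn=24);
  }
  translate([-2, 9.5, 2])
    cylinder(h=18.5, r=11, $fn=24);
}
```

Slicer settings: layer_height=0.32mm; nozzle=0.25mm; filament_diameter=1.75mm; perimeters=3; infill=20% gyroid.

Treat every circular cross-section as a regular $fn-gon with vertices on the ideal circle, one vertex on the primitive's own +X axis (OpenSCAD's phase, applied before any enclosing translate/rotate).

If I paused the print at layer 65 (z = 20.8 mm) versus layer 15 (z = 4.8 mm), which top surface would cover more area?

layer 15 (z = 4.8 mm)

Layer 65 (z = 20.8): the cube does not reach this height (z outside [0, 5]); the r=9.5 cylinder at (10, 14.5) contributes a regular 24-gon of circumradius 9.5 (area = (24/2)·9.500²·sin(360°/24) = 280.30 mm²); Merging all regions: only the r=9.5 cylinder at (10, 14.5) is present, so the union is just that shape — area = 280.30 mm²; the cylinder at (-2, 9.5) is absent (z outside [2, 20.5]); Taking the union: only the result so far is present, so the union is just that shape — area = 280.30 mm². So its area = 280.30 mm². Layer 15 (z = 4.8): the cube is present — its section is the full 9×4.5 rectangle (area 40.50 mm²); the r=9.5 cylinder at (10, 14.5) gives a regular 24-gon of circumradius 9.5 (constant along its height) (area = (24/2)·9.500²·sin(360°/24) = 280.30 mm²); Combining (union): the 2 present regions are separate (no shared area or edge), so areas and boundary lengths simply add and each stays a separate island — area = 320.80 mm²; the r=11 cylinder at (-2, 9.5) contributes a regular 24-gon of circumradius 11 (area = (24/2)·11.000²·sin(360°/24) = 375.81 mm²); Combining (union): the regions partially overlap — summed areas 696.61 mm² minus the doubly-counted overlap 107.23 mm² gives 589.38 mm² — area = 589.38 mm². So its area = 589.38 mm². Layer 15 is larger (589.38 vs 280.30 mm²).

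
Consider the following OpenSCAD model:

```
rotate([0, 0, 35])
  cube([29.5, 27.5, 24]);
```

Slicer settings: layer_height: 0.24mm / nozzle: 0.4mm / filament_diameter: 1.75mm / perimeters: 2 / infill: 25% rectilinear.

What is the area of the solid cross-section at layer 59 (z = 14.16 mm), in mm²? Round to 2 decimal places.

At z = 14.16 mm: the cube (footprint 29.5×27.5) is included at this height (area 811.25 mm²); (rotated 35° about Z; rotation is an isometry so areas/perimeters/island counts are preserved). Overall, the cross-section is a single solid region. Net area = 811.25 mm².

811.25 mm²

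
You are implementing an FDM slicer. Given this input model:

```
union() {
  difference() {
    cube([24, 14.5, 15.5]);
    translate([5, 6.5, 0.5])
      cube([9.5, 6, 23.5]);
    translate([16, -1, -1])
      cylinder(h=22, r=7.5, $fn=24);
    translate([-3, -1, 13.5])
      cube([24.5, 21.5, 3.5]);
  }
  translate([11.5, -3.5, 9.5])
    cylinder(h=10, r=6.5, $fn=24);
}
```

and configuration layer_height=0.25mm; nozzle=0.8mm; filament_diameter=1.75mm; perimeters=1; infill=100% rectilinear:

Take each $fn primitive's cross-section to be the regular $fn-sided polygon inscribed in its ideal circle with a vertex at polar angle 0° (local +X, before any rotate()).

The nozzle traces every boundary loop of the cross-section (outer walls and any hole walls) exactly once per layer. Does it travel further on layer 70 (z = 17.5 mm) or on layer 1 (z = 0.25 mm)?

layer 1 (z = 0.25 mm)

Layer 70 (z = 17.5): the cube does not reach this height (z outside [0, 15.5]); the cube at (5, 6.5) is present — its section is the full 9.5×6 rectangle (perimeter 31.00 mm); the r=7.5 cylinder at (16, -1) contributes a regular 24-gon of circumradius 7.5 (perimeter = 2·24·7.500·sin(180°/24) = 46.99 mm); the cube at (-3, -1) does not reach this height (z outside [13.5, 17]); Subtracting the remaining from the first: the first operand is absent here, so nothing remains; the r=6.5 cylinder at (11.5, -3.5) contributes a regular 24-gon of circumradius 6.5 (perimeter = 2·24·6.500·sin(180°/24) = 40.72 mm); Taking the union: only the r=6.5 cylinder at (11.5, -3.5) is present, so the union is just that shape — boundary = 40.72 mm. So its perimeter = 40.72 mm. Layer 1 (z = 0.25): the 24×14.5 cube contributes its full rectangle (perimeter 77.00 mm); the cube at (5, 6.5) is absent (z outside [0.5, 24]); the cylinder at (16, -1): section is a regular 24-gon, circumradius r=7.5 (perimeter = 2·24·7.500·sin(180°/24) = 46.99 mm); the cube at (-3, -1) does not reach this height (z outside [13.5, 17]); After the difference (first − rest): starting from the 24×14.5 cube, the r=7.5 cylinder at (16, -1) partially overlaps it — only the 72.48 mm² overlap (of its 174.70 mm²) is removed, clipping the outline — boundary = 83.74 mm; the cylinder at (11.5, -3.5) does not reach this height (z outside [9.5, 19.5]); Merging all regions: only that combined region is present, so the union is just that shape — boundary = 83.74 mm. So its perimeter = 83.74 mm. Layer 1 is larger (83.74 vs 40.72 mm).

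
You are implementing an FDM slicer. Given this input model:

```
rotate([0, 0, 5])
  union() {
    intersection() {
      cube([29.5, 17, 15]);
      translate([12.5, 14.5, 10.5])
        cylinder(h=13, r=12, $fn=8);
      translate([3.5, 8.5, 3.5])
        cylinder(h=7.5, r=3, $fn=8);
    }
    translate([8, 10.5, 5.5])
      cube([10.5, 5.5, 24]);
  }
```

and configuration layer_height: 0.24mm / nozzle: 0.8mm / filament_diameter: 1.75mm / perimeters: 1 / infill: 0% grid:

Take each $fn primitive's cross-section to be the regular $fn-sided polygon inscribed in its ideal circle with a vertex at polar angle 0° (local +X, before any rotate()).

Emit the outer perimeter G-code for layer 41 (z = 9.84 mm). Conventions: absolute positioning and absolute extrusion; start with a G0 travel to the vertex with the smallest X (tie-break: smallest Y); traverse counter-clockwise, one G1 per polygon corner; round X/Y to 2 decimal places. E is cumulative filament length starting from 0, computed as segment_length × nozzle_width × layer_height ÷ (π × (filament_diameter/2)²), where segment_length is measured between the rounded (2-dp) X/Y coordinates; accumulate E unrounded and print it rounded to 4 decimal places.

At z = 9.84 mm: the 29.5×17 cube contributes its full rectangle; the cylinder at (12.5, 14.5) is not intersected at this z (z outside [10.5, 23.5]); the r=3 cylinder at (3.5, 8.5) contributes a regular 8-gon of circumradius 3; Taking the intersection: at least one operand is absent at this height, so nothing remains; the cube at (8, 10.5) (footprint 10.5×5.5) is included at this height; Combining (union): only the 10.5×5.5 cube at (8, 10.5) is present, so the union is just that shape — 1 connected region; (rotated 5° about Z; rotation is an isometry so areas/perimeters/island counts are preserved). The outline is a single polygon with 4 vertices. Extrusion per mm of travel: 0.8 × 0.24 / (π × 0.875²) = 0.079824. Accumulating E over each segment gives final E = 2.5543.

G0 X6.58 Y16.64 Z9.84
G1 X7.05 Y11.16 E0.4390
G1 X17.51 Y12.07 E1.2772
G1 X17.04 Y17.55 E1.7162
G1 X6.58 Y16.64 E2.5543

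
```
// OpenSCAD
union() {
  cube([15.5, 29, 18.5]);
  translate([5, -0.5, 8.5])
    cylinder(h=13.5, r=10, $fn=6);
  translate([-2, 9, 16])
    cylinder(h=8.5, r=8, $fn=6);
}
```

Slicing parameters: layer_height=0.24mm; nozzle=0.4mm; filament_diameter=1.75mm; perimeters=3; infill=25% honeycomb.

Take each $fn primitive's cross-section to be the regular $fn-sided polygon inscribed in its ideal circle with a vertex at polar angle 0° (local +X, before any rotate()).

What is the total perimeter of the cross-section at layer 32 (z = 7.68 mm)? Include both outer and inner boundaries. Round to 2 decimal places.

89.00 mm

At z = 7.68 mm: the 15.5×29 cube contributes its full rectangle (perimeter 89.00 mm); the cylinder at (5, -0.5) is absent (z outside [8.5, 22]); the cylinder at (-2, 9) does not reach this height (z outside [16, 24.5]); Taking the union: only the 15.5×29 cube is present, so the union is just that shape — boundary = 89.00 mm. Overall, the cross-section is a single solid region. Total boundary length (outer) = 89.00 mm.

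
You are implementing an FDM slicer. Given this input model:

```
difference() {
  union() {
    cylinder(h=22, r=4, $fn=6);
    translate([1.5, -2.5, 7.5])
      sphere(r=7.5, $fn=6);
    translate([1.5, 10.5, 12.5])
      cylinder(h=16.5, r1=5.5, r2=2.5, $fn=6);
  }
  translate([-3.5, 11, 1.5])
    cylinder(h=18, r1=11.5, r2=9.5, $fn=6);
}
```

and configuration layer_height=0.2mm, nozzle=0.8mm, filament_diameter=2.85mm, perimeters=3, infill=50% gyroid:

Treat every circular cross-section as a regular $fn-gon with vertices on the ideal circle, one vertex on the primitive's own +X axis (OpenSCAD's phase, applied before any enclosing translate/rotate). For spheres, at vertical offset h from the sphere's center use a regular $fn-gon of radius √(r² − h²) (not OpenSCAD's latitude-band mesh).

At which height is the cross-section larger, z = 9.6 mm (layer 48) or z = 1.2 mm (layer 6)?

layer 48 (z = 9.6 mm)

Layer 48 (z = 9.6): the r=4 cylinder gives a regular 6-gon of circumradius 4 (constant along its height) (area = (6/2)·4.000²·sin(360°/6) = 41.57 mm²); the r=7.5 sphere at (1.5, -2.5) contributes a regular 6-gon of circumradius √(7.5²−2.1²) = 7.200 (area = (6/2)·7.200²·sin(360°/6) = 134.68 mm²); the cone at (1.5, 10.5) is not intersected at this z (z outside [12.5, 29]); Taking the union: the r=4 cylinder lies entirely inside the r=7.5 sphere at (1.5, -2.5), so the union is just the r=7.5 sphere at (1.5, -2.5) — area = 134.68 mm²; the cone at (-3.5, 11): at t=0.450 of its height the radius interpolates to r₁+(r₂−r₁)t = 10.600, giving a regular 6-gon of that circumradius (area = (6/2)·10.600²·sin(360°/6) = 291.92 mm²); Subtracting the remaining from the first: starting from the result so far (134.68 mm²), the cone at (-3.5, 11) partially overlaps it — only the 9.59 mm² overlap (of its 291.92 mm²) is removed, clipping the outline — area = 125.10 mm². So its area = 125.10 mm². Layer 6 (z = 1.2): the cylinder: section is a regular 6-gon, circumradius r=4 (area = (6/2)·4.000²·sin(360°/6) = 41.57 mm²); the sphere at (1.5, -2.5): section is a regular 6-gon, circumradius = √(r²−h²) = √(7.5²−6.3²) = 4.069 (area = (6/2)·4.069²·sin(360°/6) = 43.02 mm²); the cone at (1.5, 10.5) does not reach this height (z outside [12.5, 29]); Taking the union: the regions partially overlap — summed areas 84.59 mm² minus the doubly-counted overlap 21.85 mm² gives 62.74 mm² — area = 62.74 mm²; the cone at (-3.5, 11) is not intersected at this z (z outside [1.5, 19.5]); After the difference (first − rest): none of the subtracted shapes is present at this height, so the result so far is unchanged — area = 62.74 mm². So its area = 62.74 mm². Layer 48 is larger (125.10 vs 62.74 mm²).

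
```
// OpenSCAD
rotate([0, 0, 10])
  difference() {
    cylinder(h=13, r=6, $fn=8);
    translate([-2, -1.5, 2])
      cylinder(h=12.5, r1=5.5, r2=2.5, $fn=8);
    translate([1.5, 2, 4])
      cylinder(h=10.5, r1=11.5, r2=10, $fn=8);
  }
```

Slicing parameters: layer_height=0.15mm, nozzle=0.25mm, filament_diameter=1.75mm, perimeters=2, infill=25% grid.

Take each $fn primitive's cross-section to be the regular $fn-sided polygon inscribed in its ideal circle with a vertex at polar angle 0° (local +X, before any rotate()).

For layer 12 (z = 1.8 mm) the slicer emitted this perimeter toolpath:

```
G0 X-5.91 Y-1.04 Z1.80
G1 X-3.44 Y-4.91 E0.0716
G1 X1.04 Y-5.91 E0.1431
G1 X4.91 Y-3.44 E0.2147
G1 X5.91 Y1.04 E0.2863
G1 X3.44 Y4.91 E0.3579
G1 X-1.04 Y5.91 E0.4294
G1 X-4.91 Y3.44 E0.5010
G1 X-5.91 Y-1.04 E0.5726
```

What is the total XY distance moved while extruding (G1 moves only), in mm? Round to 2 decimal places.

36.73 mm

Sum the Euclidean lengths of each G1 segment: total = 36.73 mm.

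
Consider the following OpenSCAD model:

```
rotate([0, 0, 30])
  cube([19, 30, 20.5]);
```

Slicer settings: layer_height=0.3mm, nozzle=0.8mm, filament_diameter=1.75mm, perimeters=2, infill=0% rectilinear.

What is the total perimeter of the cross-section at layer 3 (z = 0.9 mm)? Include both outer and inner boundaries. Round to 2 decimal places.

98.00 mm

At z = 0.9 mm: the cube is present — its section is the full 19×30 rectangle (perimeter 98.00 mm); (rotated 30° about Z; rotation is an isometry so areas/perimeters/island counts are preserved). Overall, the cross-section is a single solid region. Total boundary length (outer) = 98.00 mm.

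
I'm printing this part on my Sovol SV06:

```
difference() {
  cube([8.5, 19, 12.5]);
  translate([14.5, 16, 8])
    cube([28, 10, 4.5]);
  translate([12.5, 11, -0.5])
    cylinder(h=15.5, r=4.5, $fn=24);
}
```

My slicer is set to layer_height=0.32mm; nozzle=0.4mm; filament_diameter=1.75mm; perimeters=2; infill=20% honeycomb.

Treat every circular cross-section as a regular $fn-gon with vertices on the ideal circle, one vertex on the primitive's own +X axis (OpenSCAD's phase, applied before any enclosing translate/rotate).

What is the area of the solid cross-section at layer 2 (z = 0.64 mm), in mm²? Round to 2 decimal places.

At z = 0.64 mm: the cube (footprint 8.5×19) is included at this height (area 161.50 mm²); the cube at (14.5, 16) does not reach this height (z outside [8, 12.5]); the r=4.5 cylinder at (12.5, 11) gives a regular 24-gon of circumradius 4.5 (constant along its height) (area = (24/2)·4.500²·sin(360°/24) = 62.89 mm²); After the difference (first − rest): starting from the 8.5×19 cube (161.50 mm²), the r=4.5 cylinder at (12.5, 11) partially overlaps it — only the 1.28 mm² overlap (of its 62.89 mm²) is removed, clipping the outline — area = 160.22 mm². Overall, the cross-section is a single solid region. Net area = 160.22 mm².

160.22 mm²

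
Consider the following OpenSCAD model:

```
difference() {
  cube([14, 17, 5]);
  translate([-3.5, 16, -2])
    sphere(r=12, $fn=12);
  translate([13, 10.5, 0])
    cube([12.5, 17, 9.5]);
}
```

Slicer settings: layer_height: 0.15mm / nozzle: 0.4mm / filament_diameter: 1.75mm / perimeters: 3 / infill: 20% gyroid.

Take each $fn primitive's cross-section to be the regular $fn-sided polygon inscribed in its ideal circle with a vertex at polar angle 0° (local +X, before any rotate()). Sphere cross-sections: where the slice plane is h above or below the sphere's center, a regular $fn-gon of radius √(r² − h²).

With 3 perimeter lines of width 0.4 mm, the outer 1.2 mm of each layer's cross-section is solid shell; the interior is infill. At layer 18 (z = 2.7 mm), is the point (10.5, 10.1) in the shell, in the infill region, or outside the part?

infill

At z = 2.7 mm: the 14×17 cube contributes its full rectangle; the r=12 sphere at (-3.5, 16) contributes a regular 12-gon of circumradius √(12²−4.7²) = 11.041; the cube at (13, 10.5) (footprint 12.5×17) is included at this height; Taking the first minus the rest: starting from the 14×17 cube, the r=12 sphere at (-3.5, 16) partially overlaps it — only the 61.84 mm² overlap (of its 365.73 mm²) is removed, clipping the outline; the 12.5×17 cube at (13, 10.5) partially overlaps it — only the 6.50 mm² overlap (of its 212.50 mm²) is removed, clipping the outline — 1 connected region. Overall, the cross-section is a single solid region. The nearest boundary edge runs (13.00, 17.00)→(13.00, 10.50); distance from the point to it = 2.53 mm. The point is inside the cross-section and 2.53 mm from the nearest boundary — more than the 1.2 mm shell width (3 × 0.4), so it's in the infill interior.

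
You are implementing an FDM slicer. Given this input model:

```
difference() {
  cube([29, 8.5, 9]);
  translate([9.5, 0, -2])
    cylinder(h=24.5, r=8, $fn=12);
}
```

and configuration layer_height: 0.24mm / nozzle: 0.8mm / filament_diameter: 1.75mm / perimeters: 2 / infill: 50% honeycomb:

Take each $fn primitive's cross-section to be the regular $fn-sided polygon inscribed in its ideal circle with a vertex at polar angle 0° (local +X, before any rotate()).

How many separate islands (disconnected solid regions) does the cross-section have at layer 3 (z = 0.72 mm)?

1

At z = 0.72 mm: the cube is present — its section is the full 29×8.5 rectangle; the cylinder at (9.5, 0): section is a regular 12-gon, circumradius r=8; Taking the first minus the rest: starting from the 29×8.5 cube, the r=8 cylinder at (9.5, 0) partially overlaps it — only the 96.00 mm² overlap (of its 192.00 mm²) is removed, clipping the outline — 1 connected region. Overall, the cross-section is a single solid region. Island count = 1.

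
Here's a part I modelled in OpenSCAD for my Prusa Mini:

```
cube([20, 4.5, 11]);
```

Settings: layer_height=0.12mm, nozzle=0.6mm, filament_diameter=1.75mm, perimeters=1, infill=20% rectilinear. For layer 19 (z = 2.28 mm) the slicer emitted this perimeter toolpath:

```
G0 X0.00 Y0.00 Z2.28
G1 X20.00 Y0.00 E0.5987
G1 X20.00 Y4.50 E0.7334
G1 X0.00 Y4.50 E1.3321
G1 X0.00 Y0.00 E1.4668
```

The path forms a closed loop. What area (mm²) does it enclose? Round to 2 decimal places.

90.00 mm²

Apply the shoelace formula to the sequence of (X, Y) vertices; enclosed area = 90.00 mm².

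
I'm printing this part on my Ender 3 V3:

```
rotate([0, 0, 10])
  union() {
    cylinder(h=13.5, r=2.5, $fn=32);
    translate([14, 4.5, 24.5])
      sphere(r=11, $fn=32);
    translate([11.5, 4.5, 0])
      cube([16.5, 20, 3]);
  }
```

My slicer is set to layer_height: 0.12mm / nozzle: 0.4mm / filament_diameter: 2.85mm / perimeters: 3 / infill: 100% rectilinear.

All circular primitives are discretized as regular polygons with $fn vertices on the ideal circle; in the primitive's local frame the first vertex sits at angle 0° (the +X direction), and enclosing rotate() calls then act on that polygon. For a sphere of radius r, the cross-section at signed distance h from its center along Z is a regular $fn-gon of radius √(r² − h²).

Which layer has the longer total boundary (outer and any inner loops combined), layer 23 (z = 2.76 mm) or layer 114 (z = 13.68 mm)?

layer 23 (z = 2.76 mm)

Layer 23 (z = 2.76): the r=2.5 cylinder gives a regular 32-gon of circumradius 2.5 (constant along its height) (perimeter = 2·32·2.500·sin(180°/32) = 15.68 mm); the sphere at (14, 4.5) is absent (|z−center|=21.740 > r=11); the 16.5×20 cube at (11.5, 4.5) contributes its full rectangle (perimeter 73.00 mm); Taking the union: the 2 present regions are separate (no shared area or edge), so areas and boundary lengths simply add and each stays a separate island — boundary = 88.68 mm; (rotated 10° about Z; rotation is an isometry so areas/perimeters/island counts are preserved). So its perimeter = 88.68 mm. Layer 114 (z = 13.68): the cylinder is absent (z outside [0, 13.5]); the r=11 sphere at (14, 4.5) slices to a regular 32-gon of circumradius 1.982 (√(r²−h²) with h=10.82 from center) (perimeter = 2·32·1.982·sin(180°/32) = 12.43 mm); the cube at (11.5, 4.5) is not intersected at this z (z outside [0, 3]); Taking the union: only the r=11 sphere at (14, 4.5) is present, so the union is just that shape — boundary = 12.43 mm; (rotated 10° about Z; rotation is an isometry so areas/perimeters/island counts are preserved). So its perimeter = 12.43 mm. Layer 23 is larger (88.68 vs 12.43 mm).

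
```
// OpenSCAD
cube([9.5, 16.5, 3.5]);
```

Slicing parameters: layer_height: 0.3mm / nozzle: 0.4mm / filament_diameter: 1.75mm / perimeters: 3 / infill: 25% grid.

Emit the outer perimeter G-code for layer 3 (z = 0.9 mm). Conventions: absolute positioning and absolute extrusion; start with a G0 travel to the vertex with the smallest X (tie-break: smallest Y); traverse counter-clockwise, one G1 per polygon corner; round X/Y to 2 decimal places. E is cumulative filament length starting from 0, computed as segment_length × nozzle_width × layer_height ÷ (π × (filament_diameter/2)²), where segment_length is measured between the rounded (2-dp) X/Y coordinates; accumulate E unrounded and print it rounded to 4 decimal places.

G0 X0.00 Y0.00 Z0.90
G1 X9.50 Y0.00 E0.4740
G1 X9.50 Y16.50 E1.2971
G1 X0.00 Y16.50 E1.7711
G1 X0.00 Y0.00 E2.5943

At z = 0.9 mm: the cube (footprint 9.5×16.5) is included at this height. The outline is a single polygon with 4 vertices. Extrusion per mm of travel: 0.4 × 0.3 / (π × 0.875²) = 0.049890. Accumulating E over each segment gives final E = 2.5943.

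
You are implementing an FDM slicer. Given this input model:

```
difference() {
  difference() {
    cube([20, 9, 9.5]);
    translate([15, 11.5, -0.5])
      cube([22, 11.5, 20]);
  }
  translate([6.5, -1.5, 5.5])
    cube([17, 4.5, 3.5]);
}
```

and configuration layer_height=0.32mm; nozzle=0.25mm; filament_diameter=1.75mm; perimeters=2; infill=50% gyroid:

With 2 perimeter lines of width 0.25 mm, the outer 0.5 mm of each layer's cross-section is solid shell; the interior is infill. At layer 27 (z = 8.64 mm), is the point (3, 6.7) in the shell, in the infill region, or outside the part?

At z = 8.64 mm: the 20×9 cube contributes its full rectangle; the cube at (15, 11.5) (footprint 22×11.5) is included at this height; After the difference (first − rest): starting from the 20×9 cube, the 22×11.5 cube at (15, 11.5) misses the remaining region (no effect) — 1 connected region; the 17×4.5 cube at (6.5, -1.5) contributes its full rectangle; Subtracting the remaining from the first: starting from the result so far, the 17×4.5 cube at (6.5, -1.5) partially overlaps it — only the 40.50 mm² overlap (of its 76.50 mm²) is removed, clipping the outline — 1 connected region. Overall, the cross-section is a single solid region. The nearest boundary edge runs (0.00, 9.00)→(20.00, 9.00); distance from the point to it = 2.30 mm. The point is inside the cross-section and 2.30 mm from the nearest boundary — more than the 0.5 mm shell width (2 × 0.25), so it's in the infill interior.

infill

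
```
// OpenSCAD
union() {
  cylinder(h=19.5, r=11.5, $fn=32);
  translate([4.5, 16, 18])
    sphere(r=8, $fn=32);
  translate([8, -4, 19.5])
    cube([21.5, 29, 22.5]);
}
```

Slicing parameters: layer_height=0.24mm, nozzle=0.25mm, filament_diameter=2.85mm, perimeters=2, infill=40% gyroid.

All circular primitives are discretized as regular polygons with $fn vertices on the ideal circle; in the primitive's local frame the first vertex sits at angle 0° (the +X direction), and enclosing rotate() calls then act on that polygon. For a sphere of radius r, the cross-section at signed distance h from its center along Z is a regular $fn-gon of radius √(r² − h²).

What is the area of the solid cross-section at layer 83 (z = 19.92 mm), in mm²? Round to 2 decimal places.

At z = 19.92 mm: the cylinder is not intersected at this z (z outside [0, 19.5]); the r=8 sphere at (4.5, 16) slices to a regular 32-gon of circumradius 7.766 (√(r²−h²) with h=1.92 from center) (area = (32/2)·7.766²·sin(360°/32) = 188.27 mm²); the cube at (8, -4) (footprint 21.5×29) is included at this height (area 623.50 mm²); Merging all regions: the regions partially overlap — summed areas 811.77 mm² minus the doubly-counted overlap 41.85 mm² gives 769.92 mm² — area = 769.92 mm². Overall, the cross-section is a single solid region. Net area = 769.92 mm².

769.92 mm²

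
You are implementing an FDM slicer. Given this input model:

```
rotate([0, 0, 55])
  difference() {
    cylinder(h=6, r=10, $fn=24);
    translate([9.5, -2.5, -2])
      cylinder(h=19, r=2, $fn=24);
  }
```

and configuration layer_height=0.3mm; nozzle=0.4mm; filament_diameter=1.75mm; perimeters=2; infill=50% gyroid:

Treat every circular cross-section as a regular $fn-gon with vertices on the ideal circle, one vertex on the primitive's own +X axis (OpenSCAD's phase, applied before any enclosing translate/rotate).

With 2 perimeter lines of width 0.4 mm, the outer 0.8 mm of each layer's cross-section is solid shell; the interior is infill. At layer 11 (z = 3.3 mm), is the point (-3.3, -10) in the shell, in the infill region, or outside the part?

At z = 3.3 mm: the r=10 cylinder contributes a regular 24-gon of circumradius 10; the r=2 cylinder at (9.5, -2.5) contributes a regular 24-gon of circumradius 2; After the difference (first − rest): starting from the r=10 cylinder, the r=2 cylinder at (9.5, -2.5) partially overlaps it — only the 6.39 mm² overlap (of its 12.42 mm²) is removed, clipping the outline — 1 connected region; (rotated 55° about Z; rotation is an isometry so areas/perimeters/island counts are preserved). Overall, the cross-section is a single solid region. Undo the 55° rotation: the query point maps to (-10.084, -3.033) in the un-rotated model frame. The nearest boundary edge runs (-8.66, -5.00)→(-9.66, -2.59); distance from the point to it = 0.56 mm. The point is not inside any of the regions above, so it lies outside the cross-section (0.56 mm from the nearest boundary).

outside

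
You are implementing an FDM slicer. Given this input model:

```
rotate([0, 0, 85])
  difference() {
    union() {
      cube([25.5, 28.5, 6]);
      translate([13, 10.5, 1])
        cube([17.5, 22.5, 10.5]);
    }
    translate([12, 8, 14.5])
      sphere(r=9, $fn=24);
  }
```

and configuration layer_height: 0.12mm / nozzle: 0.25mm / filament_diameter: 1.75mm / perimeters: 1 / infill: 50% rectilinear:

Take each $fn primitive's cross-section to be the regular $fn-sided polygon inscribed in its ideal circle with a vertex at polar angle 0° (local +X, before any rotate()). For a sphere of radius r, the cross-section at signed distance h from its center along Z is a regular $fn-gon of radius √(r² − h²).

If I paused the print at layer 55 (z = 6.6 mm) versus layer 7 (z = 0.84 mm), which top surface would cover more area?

layer 7 (z = 0.84 mm)

Layer 55 (z = 6.6): the cube is absent (z outside [0, 6]); the 17.5×22.5 cube at (13, 10.5) contributes its full rectangle (area 393.75 mm²); Combining (union): only the 17.5×22.5 cube at (13, 10.5) is present, so the union is just that shape — area = 393.75 mm²; the sphere at (12, 8): section is a regular 24-gon, circumradius = √(r²−h²) = √(9²−7.9²) = 4.312 (area = (24/2)·4.312²·sin(360°/24) = 57.74 mm²); After the difference (first − rest): starting from that combined region (393.75 mm²), the r=9 sphere at (12, 8) partially overlaps it — only the 2.61 mm² overlap (of its 57.74 mm²) is removed, clipping the outline — area = 391.14 mm²; (whole slice rotated 85° about Z — lengths, areas and connectivity unchanged). So its area = 391.14 mm². Layer 7 (z = 0.84): the cube (footprint 25.5×28.5) is included at this height (area 726.75 mm²); the cube at (13, 10.5) is not intersected at this z (z outside [1, 11.5]); Taking the union: only the 25.5×28.5 cube is present, so the union is just that shape — area = 726.75 mm²; the sphere at (12, 8) is not intersected at this z (|z−center|=13.660 > r=9); Taking the first minus the rest: none of the subtracted shapes is present at this height, so that combined region is unchanged — area = 726.75 mm²; (whole slice rotated 85° about Z — lengths, areas and connectivity unchanged). So its area = 726.75 mm². Layer 7 is larger (726.75 vs 391.14 mm²).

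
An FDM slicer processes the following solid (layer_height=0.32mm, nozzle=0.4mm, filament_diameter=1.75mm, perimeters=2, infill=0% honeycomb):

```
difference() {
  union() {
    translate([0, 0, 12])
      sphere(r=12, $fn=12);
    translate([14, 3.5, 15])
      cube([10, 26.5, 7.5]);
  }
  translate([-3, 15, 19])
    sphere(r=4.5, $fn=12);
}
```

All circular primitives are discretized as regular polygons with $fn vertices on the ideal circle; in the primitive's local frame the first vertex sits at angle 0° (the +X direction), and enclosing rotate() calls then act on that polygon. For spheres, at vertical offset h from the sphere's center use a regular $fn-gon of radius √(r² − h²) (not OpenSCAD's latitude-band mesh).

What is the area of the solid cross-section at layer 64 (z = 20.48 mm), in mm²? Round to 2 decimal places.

481.27 mm²

At z = 20.48 mm: the r=12 sphere slices to a regular 12-gon of circumradius 8.491 (√(r²−h²) with h=8.48 from center) (area = (12/2)·8.491²·sin(360°/12) = 216.27 mm²); the cube at (14, 3.5) is present — its section is the full 10×26.5 rectangle (area 265.00 mm²); Combining (union): the 2 present regions are separate (no shared area or edge), so areas and boundary lengths simply add and each stays a separate island — area = 481.27 mm²; the r=4.5 sphere at (-3, 15) slices to a regular 12-gon of circumradius 4.250 (√(r²−h²) with h=1.48 from center) (area = (12/2)·4.250²·sin(360°/12) = 54.18 mm²); Subtracting the remaining from the first: starting from the result so far (481.27 mm²), the r=4.5 sphere at (-3, 15) misses the remaining region (no effect) — area = 481.27 mm². Overall, the cross-section has 2 separate islands. Net area = 481.27 mm².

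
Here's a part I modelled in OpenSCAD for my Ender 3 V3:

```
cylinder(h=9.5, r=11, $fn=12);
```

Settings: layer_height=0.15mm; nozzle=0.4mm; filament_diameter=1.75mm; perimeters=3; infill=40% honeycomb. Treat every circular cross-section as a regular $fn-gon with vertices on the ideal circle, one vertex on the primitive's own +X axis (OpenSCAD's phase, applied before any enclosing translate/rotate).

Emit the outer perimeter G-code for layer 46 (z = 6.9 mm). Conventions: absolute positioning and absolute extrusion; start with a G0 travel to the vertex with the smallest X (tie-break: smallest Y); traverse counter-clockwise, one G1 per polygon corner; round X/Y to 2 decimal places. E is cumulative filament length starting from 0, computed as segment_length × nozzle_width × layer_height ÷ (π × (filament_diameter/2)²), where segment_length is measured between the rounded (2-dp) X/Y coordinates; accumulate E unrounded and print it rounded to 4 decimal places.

At z = 6.9 mm: the r=11 cylinder gives a regular 12-gon of circumradius 11 (constant along its height). The outline is a single polygon with 12 vertices. Extrusion per mm of travel: 0.4 × 0.15 / (π × 0.875²) = 0.024945. Accumulating E over each segment gives final E = 1.7048.

G0 X-11.00 Y0.00 Z6.90
G1 X-9.53 Y-5.50 E0.1420
G1 X-5.50 Y-9.53 E0.2842
G1 X0.00 Y-11.00 E0.4262
G1 X5.50 Y-9.53 E0.5682
G1 X9.53 Y-5.50 E0.7104
G1 X11.00 Y0.00 E0.8524
G1 X9.53 Y5.50 E0.9944
G1 X5.50 Y9.53 E1.1366
G1 X0.00 Y11.00 E1.2786
G1 X-5.50 Y9.53 E1.4206
G1 X-9.53 Y5.50 E1.5628
G1 X-11.00 Y0.00 E1.7048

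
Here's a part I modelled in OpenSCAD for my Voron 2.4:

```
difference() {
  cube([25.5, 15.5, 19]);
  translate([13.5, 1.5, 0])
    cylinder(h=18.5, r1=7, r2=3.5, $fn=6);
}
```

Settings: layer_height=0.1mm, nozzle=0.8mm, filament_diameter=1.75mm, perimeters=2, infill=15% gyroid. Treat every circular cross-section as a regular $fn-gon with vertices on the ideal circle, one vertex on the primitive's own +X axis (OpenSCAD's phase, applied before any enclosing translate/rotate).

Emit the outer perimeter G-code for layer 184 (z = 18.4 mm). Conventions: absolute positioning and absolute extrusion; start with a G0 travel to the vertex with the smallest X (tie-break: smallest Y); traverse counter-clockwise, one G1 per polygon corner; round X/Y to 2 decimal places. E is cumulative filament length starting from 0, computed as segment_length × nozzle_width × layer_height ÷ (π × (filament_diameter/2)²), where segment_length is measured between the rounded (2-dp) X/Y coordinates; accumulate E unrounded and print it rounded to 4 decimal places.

G0 X0.00 Y0.00 Z18.40
G1 X10.85 Y0.00 E0.3609
G1 X9.98 Y1.50 E0.4185
G1 X11.74 Y4.55 E0.5357
G1 X15.26 Y4.55 E0.6527
G1 X17.02 Y1.50 E0.7699
G1 X16.15 Y0.00 E0.8275
G1 X25.50 Y0.00 E1.1385
G1 X25.50 Y15.50 E1.6541
G1 X0.00 Y15.50 E2.5022
G1 X0.00 Y0.00 E3.0177

At z = 18.4 mm: the cube (footprint 25.5×15.5) is included at this height; the cone at (13.5, 1.5): at t=0.995 of its height the radius interpolates to r₁+(r₂−r₁)t = 3.519, giving a regular 6-gon of that circumradius; Subtracting the remaining from the first: starting from the 25.5×15.5 cube, the cone at (13.5, 1.5) partially overlaps it — only the 25.34 mm² overlap (of its 32.17 mm²) is removed, clipping the outline — 1 connected region. The outline is a single polygon with 10 vertices. Extrusion per mm of travel: 0.8 × 0.1 / (π × 0.875²) = 0.033260. Accumulating E over each segment gives final E = 3.0177.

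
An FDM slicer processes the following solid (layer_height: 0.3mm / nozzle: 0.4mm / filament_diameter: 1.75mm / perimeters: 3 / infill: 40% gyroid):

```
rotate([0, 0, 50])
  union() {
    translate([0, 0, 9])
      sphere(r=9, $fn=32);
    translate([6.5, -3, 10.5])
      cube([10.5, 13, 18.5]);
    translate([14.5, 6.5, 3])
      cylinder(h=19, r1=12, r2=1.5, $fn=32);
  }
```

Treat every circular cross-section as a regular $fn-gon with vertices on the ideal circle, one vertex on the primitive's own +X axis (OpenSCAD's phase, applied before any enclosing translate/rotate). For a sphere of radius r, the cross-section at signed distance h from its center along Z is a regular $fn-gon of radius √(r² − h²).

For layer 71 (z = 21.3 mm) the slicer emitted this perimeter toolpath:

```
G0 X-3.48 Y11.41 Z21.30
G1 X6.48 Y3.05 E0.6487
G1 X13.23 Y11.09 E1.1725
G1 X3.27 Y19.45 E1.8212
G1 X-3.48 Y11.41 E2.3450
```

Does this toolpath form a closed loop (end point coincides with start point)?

Start point (G0): (-3.48, 11.41). End point (last G1): the path returns to the start — closed.

yes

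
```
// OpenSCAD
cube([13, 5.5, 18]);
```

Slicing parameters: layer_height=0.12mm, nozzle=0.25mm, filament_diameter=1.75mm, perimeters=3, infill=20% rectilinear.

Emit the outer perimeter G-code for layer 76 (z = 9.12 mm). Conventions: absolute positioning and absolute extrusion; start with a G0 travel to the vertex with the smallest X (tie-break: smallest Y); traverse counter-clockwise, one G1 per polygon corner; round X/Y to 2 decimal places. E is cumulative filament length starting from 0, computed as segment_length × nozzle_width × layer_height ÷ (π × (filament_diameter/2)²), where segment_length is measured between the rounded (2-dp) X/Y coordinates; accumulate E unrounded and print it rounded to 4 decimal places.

At z = 9.12 mm: the 13×5.5 cube contributes its full rectangle. The outline is a single polygon with 4 vertices. Extrusion per mm of travel: 0.25 × 0.12 / (π × 0.875²) = 0.012473. Accumulating E over each segment gives final E = 0.4615.

G0 X0.00 Y0.00 Z9.12
G1 X13.00 Y0.00 E0.1621
G1 X13.00 Y5.50 E0.2307
G1 X0.00 Y5.50 E0.3929
G1 X0.00 Y0.00 E0.4615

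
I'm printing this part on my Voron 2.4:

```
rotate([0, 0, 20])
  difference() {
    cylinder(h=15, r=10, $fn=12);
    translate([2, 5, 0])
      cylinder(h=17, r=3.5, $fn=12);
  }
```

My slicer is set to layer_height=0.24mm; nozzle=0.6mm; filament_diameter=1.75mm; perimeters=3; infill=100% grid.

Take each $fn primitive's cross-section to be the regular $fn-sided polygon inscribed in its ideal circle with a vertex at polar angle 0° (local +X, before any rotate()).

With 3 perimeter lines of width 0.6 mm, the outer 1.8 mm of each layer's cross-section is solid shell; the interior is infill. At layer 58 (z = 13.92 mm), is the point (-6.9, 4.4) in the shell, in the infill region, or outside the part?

shell

At z = 13.92 mm: the cylinder: section is a regular 12-gon, circumradius r=10; the r=3.5 cylinder at (2, 5) gives a regular 12-gon of circumradius 3.5 (constant along its height); Taking the first minus the rest: starting from the r=10 cylinder, the r=3.5 cylinder at (2, 5) lies wholly inside it (removes its full 36.75 mm² and its 21.74 mm outline becomes a hole wall) — 1 connected region with 1 hole; (whole slice rotated 20° about Z — lengths, areas and connectivity unchanged). Overall, the cross-section is one region with 1 hole. Undo the 20° rotation: the query point maps to (-4.979, 6.495) in the un-rotated model frame. The nearest boundary edge runs (-8.66, 5.00)→(-5.00, 8.66); distance from the point to it = 1.55 mm. The point is inside the cross-section, 1.55 mm from the nearest boundary — within the 1.8 mm shell band (3 × 0.6).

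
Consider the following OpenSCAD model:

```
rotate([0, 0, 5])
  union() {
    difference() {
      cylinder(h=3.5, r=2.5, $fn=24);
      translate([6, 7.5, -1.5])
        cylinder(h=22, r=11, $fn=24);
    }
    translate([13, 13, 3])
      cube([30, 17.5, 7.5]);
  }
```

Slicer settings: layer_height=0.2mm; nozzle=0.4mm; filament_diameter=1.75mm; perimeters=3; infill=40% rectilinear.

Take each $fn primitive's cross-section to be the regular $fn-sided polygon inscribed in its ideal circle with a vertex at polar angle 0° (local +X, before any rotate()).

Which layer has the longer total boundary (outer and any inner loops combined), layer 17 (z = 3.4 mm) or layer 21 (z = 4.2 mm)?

layer 17 (z = 3.4 mm)

Layer 17 (z = 3.4): the r=2.5 cylinder gives a regular 24-gon of circumradius 2.5 (constant along its height) (perimeter = 2·24·2.500·sin(180°/24) = 15.66 mm); the cylinder at (6, 7.5): section is a regular 24-gon, circumradius r=11 (perimeter = 2·24·11.000·sin(180°/24) = 68.92 mm); Subtracting the remaining from the first: starting from the r=2.5 cylinder, the r=11 cylinder at (6, 7.5) partially overlaps it — only the 15.72 mm² overlap (of its 375.81 mm²) is removed, clipping the outline — boundary = 10.09 mm; the cube at (13, 13) is present — its section is the full 30×17.5 rectangle (perimeter 95.00 mm); Combining (union): the 2 present regions are separate (no shared area or edge), so areas and boundary lengths simply add and each stays a separate island — boundary = 105.09 mm; (rotated 5° about Z; rotation is an isometry so areas/perimeters/island counts are preserved). So its perimeter = 105.09 mm. Layer 21 (z = 4.2): the cylinder is absent (z outside [0, 3.5]); the r=11 cylinder at (6, 7.5) contributes a regular 24-gon of circumradius 11 (perimeter = 2·24·11.000·sin(180°/24) = 68.92 mm); After the difference (first − rest): the first operand is absent here, so nothing remains; the cube at (13, 13) is present — its section is the full 30×17.5 rectangle (perimeter 95.00 mm); Merging all regions: only the 30×17.5 cube at (13, 13) is present, so the union is just that shape — boundary = 95.00 mm; (rotated 5° about Z; rotation is an isometry so areas/perimeters/island counts are preserved). So its perimeter = 95.00 mm. Layer 17 is larger (105.09 vs 95.00 mm).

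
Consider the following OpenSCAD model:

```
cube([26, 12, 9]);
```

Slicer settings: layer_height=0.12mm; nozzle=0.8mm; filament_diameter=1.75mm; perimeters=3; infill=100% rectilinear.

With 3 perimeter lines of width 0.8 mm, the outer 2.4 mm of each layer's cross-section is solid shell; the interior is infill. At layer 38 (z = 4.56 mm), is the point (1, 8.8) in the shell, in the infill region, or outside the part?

shell

At z = 4.56 mm: the cube is present — its section is the full 26×12 rectangle. Overall, the cross-section is a single solid region. The nearest boundary edge runs (0.00, 12.00)→(0.00, 0.00); distance from the point to it = 1.00 mm. The point is inside the cross-section, 1.00 mm from the nearest boundary — within the 2.4 mm shell band (3 × 0.8).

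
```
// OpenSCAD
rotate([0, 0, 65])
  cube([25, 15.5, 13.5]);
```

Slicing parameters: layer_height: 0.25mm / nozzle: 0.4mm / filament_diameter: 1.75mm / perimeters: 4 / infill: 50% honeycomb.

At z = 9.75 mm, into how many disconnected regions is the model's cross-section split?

1

At z = 9.75 mm: the cube (footprint 25×15.5) is included at this height; (whole slice rotated 65° about Z — lengths, areas and connectivity unchanged). The result has 1 disconnected region.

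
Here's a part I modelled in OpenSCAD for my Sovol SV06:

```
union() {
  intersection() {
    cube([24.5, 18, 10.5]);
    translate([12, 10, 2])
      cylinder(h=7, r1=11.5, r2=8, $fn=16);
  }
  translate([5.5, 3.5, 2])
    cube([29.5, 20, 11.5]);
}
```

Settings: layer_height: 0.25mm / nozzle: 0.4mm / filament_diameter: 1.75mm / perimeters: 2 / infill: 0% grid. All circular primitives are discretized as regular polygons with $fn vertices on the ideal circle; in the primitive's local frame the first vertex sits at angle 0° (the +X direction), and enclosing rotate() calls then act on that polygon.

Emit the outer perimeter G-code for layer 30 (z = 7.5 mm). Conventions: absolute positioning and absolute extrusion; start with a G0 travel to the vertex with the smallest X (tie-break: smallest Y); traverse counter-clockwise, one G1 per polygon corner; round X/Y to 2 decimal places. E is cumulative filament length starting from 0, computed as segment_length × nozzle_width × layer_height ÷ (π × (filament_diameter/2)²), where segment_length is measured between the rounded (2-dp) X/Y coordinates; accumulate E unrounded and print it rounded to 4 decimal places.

G0 X3.25 Y10.00 Z7.50
G1 X3.92 Y6.65 E0.1420
G1 X5.50 Y4.28 E0.2605
G1 X5.50 Y3.50 E0.2929
G1 X6.28 Y3.50 E0.3253
G1 X8.65 Y1.92 E0.4437
G1 X12.00 Y1.25 E0.5858
G1 X15.35 Y1.92 E0.7278
G1 X17.72 Y3.50 E0.8462
G1 X35.00 Y3.50 E1.5646
G1 X35.00 Y23.50 E2.3962
G1 X5.50 Y23.50 E3.6226
G1 X5.50 Y15.72 E3.9461
G1 X3.92 Y13.35 E4.0645
G1 X3.25 Y10.00 E4.2065

At z = 7.5 mm: the cube is present — its section is the full 24.5×18 rectangle; the cone at (12, 10) (r1=11.5→r2=8) has section circumradius 8.750 here — a regular 16-gon; After intersecting: the cone at (12, 10) partially overlaps the 24.5×18 cube; clipping to the common part keeps 231.59 mm² — 1 connected region; the 29.5×20 cube at (5.5, 3.5) contributes its full rectangle; Combining (union): the regions partially overlap (shared area 198.41 mm²), so overlapping operands fuse into one piece — 1 connected region. The outline is a single polygon with 14 vertices. Extrusion per mm of travel: 0.4 × 0.25 / (π × 0.875²) = 0.041575. Accumulating E over each segment gives final E = 4.2065.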